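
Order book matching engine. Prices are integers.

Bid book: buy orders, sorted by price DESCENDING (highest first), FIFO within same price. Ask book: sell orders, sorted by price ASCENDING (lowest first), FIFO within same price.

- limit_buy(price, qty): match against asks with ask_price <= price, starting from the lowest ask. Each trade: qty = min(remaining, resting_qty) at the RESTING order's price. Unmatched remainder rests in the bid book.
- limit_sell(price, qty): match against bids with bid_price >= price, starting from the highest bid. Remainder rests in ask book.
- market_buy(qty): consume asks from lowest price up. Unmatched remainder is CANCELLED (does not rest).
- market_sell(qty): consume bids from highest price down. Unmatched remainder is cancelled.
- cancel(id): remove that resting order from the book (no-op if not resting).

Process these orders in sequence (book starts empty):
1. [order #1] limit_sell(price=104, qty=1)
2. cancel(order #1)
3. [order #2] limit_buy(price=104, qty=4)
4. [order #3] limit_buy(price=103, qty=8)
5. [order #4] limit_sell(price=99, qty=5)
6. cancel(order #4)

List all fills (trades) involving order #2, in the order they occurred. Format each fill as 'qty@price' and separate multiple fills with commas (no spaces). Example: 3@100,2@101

After op 1 [order #1] limit_sell(price=104, qty=1): fills=none; bids=[-] asks=[#1:1@104]
After op 2 cancel(order #1): fills=none; bids=[-] asks=[-]
After op 3 [order #2] limit_buy(price=104, qty=4): fills=none; bids=[#2:4@104] asks=[-]
After op 4 [order #3] limit_buy(price=103, qty=8): fills=none; bids=[#2:4@104 #3:8@103] asks=[-]
After op 5 [order #4] limit_sell(price=99, qty=5): fills=#2x#4:4@104 #3x#4:1@103; bids=[#3:7@103] asks=[-]
After op 6 cancel(order #4): fills=none; bids=[#3:7@103] asks=[-]

Answer: 4@104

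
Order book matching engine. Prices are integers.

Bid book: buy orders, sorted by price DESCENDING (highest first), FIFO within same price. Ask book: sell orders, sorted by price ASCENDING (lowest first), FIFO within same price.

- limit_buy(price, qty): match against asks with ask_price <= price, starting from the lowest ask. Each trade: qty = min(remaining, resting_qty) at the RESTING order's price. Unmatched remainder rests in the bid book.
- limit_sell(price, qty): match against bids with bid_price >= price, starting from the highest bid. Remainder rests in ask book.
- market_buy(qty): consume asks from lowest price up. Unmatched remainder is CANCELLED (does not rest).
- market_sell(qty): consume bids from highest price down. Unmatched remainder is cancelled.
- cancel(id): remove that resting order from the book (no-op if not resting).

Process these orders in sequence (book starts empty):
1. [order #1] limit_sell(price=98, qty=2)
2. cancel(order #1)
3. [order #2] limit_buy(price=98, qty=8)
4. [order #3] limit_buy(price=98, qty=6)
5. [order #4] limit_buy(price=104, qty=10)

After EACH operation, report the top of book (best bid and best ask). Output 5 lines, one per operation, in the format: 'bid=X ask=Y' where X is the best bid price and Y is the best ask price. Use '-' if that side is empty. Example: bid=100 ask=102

Answer: bid=- ask=98
bid=- ask=-
bid=98 ask=-
bid=98 ask=-
bid=104 ask=-

Derivation:
After op 1 [order #1] limit_sell(price=98, qty=2): fills=none; bids=[-] asks=[#1:2@98]
After op 2 cancel(order #1): fills=none; bids=[-] asks=[-]
After op 3 [order #2] limit_buy(price=98, qty=8): fills=none; bids=[#2:8@98] asks=[-]
After op 4 [order #3] limit_buy(price=98, qty=6): fills=none; bids=[#2:8@98 #3:6@98] asks=[-]
After op 5 [order #4] limit_buy(price=104, qty=10): fills=none; bids=[#4:10@104 #2:8@98 #3:6@98] asks=[-]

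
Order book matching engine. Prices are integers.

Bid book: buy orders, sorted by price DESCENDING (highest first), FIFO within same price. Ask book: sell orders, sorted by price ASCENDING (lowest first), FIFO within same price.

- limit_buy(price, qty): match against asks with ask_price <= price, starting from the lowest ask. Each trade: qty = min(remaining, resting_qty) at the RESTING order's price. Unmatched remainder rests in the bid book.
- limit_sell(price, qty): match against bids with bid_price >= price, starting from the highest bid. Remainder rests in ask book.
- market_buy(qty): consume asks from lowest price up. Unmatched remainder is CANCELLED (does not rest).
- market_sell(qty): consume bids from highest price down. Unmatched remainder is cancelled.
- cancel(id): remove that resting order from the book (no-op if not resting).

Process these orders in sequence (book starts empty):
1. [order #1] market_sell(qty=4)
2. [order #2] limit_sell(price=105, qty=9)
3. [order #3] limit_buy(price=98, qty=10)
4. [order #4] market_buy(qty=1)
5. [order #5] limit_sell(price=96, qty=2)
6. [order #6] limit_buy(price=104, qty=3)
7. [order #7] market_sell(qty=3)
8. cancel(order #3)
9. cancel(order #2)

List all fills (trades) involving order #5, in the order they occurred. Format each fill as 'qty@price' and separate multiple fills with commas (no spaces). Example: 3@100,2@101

After op 1 [order #1] market_sell(qty=4): fills=none; bids=[-] asks=[-]
After op 2 [order #2] limit_sell(price=105, qty=9): fills=none; bids=[-] asks=[#2:9@105]
After op 3 [order #3] limit_buy(price=98, qty=10): fills=none; bids=[#3:10@98] asks=[#2:9@105]
After op 4 [order #4] market_buy(qty=1): fills=#4x#2:1@105; bids=[#3:10@98] asks=[#2:8@105]
After op 5 [order #5] limit_sell(price=96, qty=2): fills=#3x#5:2@98; bids=[#3:8@98] asks=[#2:8@105]
After op 6 [order #6] limit_buy(price=104, qty=3): fills=none; bids=[#6:3@104 #3:8@98] asks=[#2:8@105]
After op 7 [order #7] market_sell(qty=3): fills=#6x#7:3@104; bids=[#3:8@98] asks=[#2:8@105]
After op 8 cancel(order #3): fills=none; bids=[-] asks=[#2:8@105]
After op 9 cancel(order #2): fills=none; bids=[-] asks=[-]

Answer: 2@98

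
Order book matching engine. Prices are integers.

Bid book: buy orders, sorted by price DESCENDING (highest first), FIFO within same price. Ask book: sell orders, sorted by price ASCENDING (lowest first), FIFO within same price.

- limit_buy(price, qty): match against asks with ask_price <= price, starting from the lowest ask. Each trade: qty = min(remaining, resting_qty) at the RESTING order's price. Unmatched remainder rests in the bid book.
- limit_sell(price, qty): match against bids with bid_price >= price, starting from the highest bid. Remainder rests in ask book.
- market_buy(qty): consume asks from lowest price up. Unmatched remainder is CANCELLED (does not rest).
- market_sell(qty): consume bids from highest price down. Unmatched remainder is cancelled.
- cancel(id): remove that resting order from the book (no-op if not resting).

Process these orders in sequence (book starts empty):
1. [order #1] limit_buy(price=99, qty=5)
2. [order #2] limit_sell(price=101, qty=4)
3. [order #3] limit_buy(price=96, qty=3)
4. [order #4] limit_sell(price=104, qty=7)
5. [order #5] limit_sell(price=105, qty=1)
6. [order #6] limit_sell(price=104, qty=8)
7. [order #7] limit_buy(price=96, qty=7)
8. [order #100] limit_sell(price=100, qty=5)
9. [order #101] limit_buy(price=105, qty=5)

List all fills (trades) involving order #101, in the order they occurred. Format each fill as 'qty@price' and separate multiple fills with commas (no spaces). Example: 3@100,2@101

After op 1 [order #1] limit_buy(price=99, qty=5): fills=none; bids=[#1:5@99] asks=[-]
After op 2 [order #2] limit_sell(price=101, qty=4): fills=none; bids=[#1:5@99] asks=[#2:4@101]
After op 3 [order #3] limit_buy(price=96, qty=3): fills=none; bids=[#1:5@99 #3:3@96] asks=[#2:4@101]
After op 4 [order #4] limit_sell(price=104, qty=7): fills=none; bids=[#1:5@99 #3:3@96] asks=[#2:4@101 #4:7@104]
After op 5 [order #5] limit_sell(price=105, qty=1): fills=none; bids=[#1:5@99 #3:3@96] asks=[#2:4@101 #4:7@104 #5:1@105]
After op 6 [order #6] limit_sell(price=104, qty=8): fills=none; bids=[#1:5@99 #3:3@96] asks=[#2:4@101 #4:7@104 #6:8@104 #5:1@105]
After op 7 [order #7] limit_buy(price=96, qty=7): fills=none; bids=[#1:5@99 #3:3@96 #7:7@96] asks=[#2:4@101 #4:7@104 #6:8@104 #5:1@105]
After op 8 [order #100] limit_sell(price=100, qty=5): fills=none; bids=[#1:5@99 #3:3@96 #7:7@96] asks=[#100:5@100 #2:4@101 #4:7@104 #6:8@104 #5:1@105]
After op 9 [order #101] limit_buy(price=105, qty=5): fills=#101x#100:5@100; bids=[#1:5@99 #3:3@96 #7:7@96] asks=[#2:4@101 #4:7@104 #6:8@104 #5:1@105]

Answer: 5@100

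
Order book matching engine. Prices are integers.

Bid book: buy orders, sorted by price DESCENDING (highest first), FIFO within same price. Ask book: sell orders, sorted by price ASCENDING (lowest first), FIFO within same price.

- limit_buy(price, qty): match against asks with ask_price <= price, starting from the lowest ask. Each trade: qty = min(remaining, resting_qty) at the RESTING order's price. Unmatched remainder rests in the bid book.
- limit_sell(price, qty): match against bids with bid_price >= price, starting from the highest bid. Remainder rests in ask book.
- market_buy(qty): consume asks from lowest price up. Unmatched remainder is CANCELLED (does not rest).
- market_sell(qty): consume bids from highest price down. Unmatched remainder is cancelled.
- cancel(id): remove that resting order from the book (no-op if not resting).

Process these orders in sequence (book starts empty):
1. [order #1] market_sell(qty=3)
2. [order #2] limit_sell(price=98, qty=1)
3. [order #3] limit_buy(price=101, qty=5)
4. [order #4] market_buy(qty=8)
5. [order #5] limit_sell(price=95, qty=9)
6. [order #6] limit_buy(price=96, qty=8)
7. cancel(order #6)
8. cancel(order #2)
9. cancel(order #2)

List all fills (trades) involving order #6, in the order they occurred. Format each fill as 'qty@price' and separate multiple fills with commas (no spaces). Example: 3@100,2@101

Answer: 5@95

Derivation:
After op 1 [order #1] market_sell(qty=3): fills=none; bids=[-] asks=[-]
After op 2 [order #2] limit_sell(price=98, qty=1): fills=none; bids=[-] asks=[#2:1@98]
After op 3 [order #3] limit_buy(price=101, qty=5): fills=#3x#2:1@98; bids=[#3:4@101] asks=[-]
After op 4 [order #4] market_buy(qty=8): fills=none; bids=[#3:4@101] asks=[-]
After op 5 [order #5] limit_sell(price=95, qty=9): fills=#3x#5:4@101; bids=[-] asks=[#5:5@95]
After op 6 [order #6] limit_buy(price=96, qty=8): fills=#6x#5:5@95; bids=[#6:3@96] asks=[-]
After op 7 cancel(order #6): fills=none; bids=[-] asks=[-]
After op 8 cancel(order #2): fills=none; bids=[-] asks=[-]
After op 9 cancel(order #2): fills=none; bids=[-] asks=[-]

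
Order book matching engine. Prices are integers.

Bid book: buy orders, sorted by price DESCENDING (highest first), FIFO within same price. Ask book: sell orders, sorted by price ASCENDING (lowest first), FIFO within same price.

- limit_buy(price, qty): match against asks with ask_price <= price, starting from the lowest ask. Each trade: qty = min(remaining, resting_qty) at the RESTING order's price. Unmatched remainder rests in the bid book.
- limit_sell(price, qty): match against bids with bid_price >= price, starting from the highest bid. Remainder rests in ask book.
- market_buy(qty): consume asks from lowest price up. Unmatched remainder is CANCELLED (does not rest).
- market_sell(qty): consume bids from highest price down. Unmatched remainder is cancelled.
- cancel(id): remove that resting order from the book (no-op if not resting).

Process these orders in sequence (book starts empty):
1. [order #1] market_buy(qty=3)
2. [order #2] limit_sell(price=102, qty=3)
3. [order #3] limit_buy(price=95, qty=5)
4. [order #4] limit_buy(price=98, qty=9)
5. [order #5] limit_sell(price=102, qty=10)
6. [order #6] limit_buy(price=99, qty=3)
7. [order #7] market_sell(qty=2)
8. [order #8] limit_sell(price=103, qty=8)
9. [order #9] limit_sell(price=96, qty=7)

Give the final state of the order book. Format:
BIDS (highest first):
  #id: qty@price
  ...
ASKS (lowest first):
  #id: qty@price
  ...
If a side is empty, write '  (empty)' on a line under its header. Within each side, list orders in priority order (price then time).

After op 1 [order #1] market_buy(qty=3): fills=none; bids=[-] asks=[-]
After op 2 [order #2] limit_sell(price=102, qty=3): fills=none; bids=[-] asks=[#2:3@102]
After op 3 [order #3] limit_buy(price=95, qty=5): fills=none; bids=[#3:5@95] asks=[#2:3@102]
After op 4 [order #4] limit_buy(price=98, qty=9): fills=none; bids=[#4:9@98 #3:5@95] asks=[#2:3@102]
After op 5 [order #5] limit_sell(price=102, qty=10): fills=none; bids=[#4:9@98 #3:5@95] asks=[#2:3@102 #5:10@102]
After op 6 [order #6] limit_buy(price=99, qty=3): fills=none; bids=[#6:3@99 #4:9@98 #3:5@95] asks=[#2:3@102 #5:10@102]
After op 7 [order #7] market_sell(qty=2): fills=#6x#7:2@99; bids=[#6:1@99 #4:9@98 #3:5@95] asks=[#2:3@102 #5:10@102]
After op 8 [order #8] limit_sell(price=103, qty=8): fills=none; bids=[#6:1@99 #4:9@98 #3:5@95] asks=[#2:3@102 #5:10@102 #8:8@103]
After op 9 [order #9] limit_sell(price=96, qty=7): fills=#6x#9:1@99 #4x#9:6@98; bids=[#4:3@98 #3:5@95] asks=[#2:3@102 #5:10@102 #8:8@103]

Answer: BIDS (highest first):
  #4: 3@98
  #3: 5@95
ASKS (lowest first):
  #2: 3@102
  #5: 10@102
  #8: 8@103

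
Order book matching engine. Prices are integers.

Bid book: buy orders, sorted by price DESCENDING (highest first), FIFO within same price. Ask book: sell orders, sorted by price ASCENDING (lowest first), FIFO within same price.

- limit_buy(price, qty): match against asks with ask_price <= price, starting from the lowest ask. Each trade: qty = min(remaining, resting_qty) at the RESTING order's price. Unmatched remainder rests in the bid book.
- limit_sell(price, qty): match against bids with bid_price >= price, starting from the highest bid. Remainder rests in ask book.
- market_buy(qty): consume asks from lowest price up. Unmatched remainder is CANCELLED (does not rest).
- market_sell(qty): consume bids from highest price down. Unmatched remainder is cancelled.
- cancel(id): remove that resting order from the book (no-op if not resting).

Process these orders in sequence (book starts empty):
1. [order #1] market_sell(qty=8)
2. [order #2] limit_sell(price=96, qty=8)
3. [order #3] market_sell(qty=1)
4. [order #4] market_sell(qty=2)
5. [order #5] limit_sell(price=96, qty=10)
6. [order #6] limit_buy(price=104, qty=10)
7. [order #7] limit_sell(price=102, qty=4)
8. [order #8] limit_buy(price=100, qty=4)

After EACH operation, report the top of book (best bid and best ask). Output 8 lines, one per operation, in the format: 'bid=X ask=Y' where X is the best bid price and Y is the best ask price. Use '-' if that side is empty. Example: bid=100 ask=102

After op 1 [order #1] market_sell(qty=8): fills=none; bids=[-] asks=[-]
After op 2 [order #2] limit_sell(price=96, qty=8): fills=none; bids=[-] asks=[#2:8@96]
After op 3 [order #3] market_sell(qty=1): fills=none; bids=[-] asks=[#2:8@96]
After op 4 [order #4] market_sell(qty=2): fills=none; bids=[-] asks=[#2:8@96]
After op 5 [order #5] limit_sell(price=96, qty=10): fills=none; bids=[-] asks=[#2:8@96 #5:10@96]
After op 6 [order #6] limit_buy(price=104, qty=10): fills=#6x#2:8@96 #6x#5:2@96; bids=[-] asks=[#5:8@96]
After op 7 [order #7] limit_sell(price=102, qty=4): fills=none; bids=[-] asks=[#5:8@96 #7:4@102]
After op 8 [order #8] limit_buy(price=100, qty=4): fills=#8x#5:4@96; bids=[-] asks=[#5:4@96 #7:4@102]

Answer: bid=- ask=-
bid=- ask=96
bid=- ask=96
bid=- ask=96
bid=- ask=96
bid=- ask=96
bid=- ask=96
bid=- ask=96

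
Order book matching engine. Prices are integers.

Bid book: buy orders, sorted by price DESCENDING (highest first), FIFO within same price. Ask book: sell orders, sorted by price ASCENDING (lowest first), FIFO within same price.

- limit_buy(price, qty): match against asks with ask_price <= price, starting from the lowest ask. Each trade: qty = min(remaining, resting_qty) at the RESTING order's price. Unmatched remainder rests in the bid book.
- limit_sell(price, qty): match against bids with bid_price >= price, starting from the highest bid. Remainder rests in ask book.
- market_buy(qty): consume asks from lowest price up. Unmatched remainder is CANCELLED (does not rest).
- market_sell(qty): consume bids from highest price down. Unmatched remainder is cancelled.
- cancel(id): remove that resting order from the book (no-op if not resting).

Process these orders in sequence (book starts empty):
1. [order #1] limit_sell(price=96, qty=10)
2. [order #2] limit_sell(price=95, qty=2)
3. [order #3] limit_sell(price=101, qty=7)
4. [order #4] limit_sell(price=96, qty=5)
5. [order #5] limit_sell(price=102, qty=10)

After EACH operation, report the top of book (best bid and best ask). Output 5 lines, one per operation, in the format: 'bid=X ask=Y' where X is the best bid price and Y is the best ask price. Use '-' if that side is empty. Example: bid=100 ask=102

Answer: bid=- ask=96
bid=- ask=95
bid=- ask=95
bid=- ask=95
bid=- ask=95

Derivation:
After op 1 [order #1] limit_sell(price=96, qty=10): fills=none; bids=[-] asks=[#1:10@96]
After op 2 [order #2] limit_sell(price=95, qty=2): fills=none; bids=[-] asks=[#2:2@95 #1:10@96]
After op 3 [order #3] limit_sell(price=101, qty=7): fills=none; bids=[-] asks=[#2:2@95 #1:10@96 #3:7@101]
After op 4 [order #4] limit_sell(price=96, qty=5): fills=none; bids=[-] asks=[#2:2@95 #1:10@96 #4:5@96 #3:7@101]
After op 5 [order #5] limit_sell(price=102, qty=10): fills=none; bids=[-] asks=[#2:2@95 #1:10@96 #4:5@96 #3:7@101 #5:10@102]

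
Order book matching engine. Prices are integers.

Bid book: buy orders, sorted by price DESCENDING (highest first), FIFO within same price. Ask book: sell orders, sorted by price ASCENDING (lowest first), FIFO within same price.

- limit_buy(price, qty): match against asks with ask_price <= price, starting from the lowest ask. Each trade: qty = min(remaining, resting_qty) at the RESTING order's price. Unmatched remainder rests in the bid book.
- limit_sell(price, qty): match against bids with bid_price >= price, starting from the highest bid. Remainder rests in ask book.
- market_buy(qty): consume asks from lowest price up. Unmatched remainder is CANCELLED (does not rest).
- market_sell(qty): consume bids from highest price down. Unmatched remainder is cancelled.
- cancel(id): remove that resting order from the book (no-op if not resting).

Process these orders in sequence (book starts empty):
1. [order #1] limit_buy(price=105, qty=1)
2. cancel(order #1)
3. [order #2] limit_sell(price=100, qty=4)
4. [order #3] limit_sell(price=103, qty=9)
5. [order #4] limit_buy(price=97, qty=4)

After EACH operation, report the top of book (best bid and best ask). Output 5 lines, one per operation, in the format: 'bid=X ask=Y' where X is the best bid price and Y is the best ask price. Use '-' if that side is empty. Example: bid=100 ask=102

Answer: bid=105 ask=-
bid=- ask=-
bid=- ask=100
bid=- ask=100
bid=97 ask=100

Derivation:
After op 1 [order #1] limit_buy(price=105, qty=1): fills=none; bids=[#1:1@105] asks=[-]
After op 2 cancel(order #1): fills=none; bids=[-] asks=[-]
After op 3 [order #2] limit_sell(price=100, qty=4): fills=none; bids=[-] asks=[#2:4@100]
After op 4 [order #3] limit_sell(price=103, qty=9): fills=none; bids=[-] asks=[#2:4@100 #3:9@103]
After op 5 [order #4] limit_buy(price=97, qty=4): fills=none; bids=[#4:4@97] asks=[#2:4@100 #3:9@103]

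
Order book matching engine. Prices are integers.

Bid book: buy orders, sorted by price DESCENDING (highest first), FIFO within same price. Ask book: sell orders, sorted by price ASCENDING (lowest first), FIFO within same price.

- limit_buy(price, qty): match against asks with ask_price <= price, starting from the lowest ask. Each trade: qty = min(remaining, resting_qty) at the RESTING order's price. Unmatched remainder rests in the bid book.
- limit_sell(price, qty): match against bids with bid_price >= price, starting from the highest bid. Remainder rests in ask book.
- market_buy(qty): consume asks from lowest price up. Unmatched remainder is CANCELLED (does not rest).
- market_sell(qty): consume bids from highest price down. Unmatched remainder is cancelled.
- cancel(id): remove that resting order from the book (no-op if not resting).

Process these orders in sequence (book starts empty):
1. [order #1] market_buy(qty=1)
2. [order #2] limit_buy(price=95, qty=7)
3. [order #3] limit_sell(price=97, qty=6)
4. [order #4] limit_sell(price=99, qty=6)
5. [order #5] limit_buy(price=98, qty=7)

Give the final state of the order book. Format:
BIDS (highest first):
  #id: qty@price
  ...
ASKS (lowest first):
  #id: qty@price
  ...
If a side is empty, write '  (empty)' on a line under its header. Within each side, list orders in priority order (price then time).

Answer: BIDS (highest first):
  #5: 1@98
  #2: 7@95
ASKS (lowest first):
  #4: 6@99

Derivation:
After op 1 [order #1] market_buy(qty=1): fills=none; bids=[-] asks=[-]
After op 2 [order #2] limit_buy(price=95, qty=7): fills=none; bids=[#2:7@95] asks=[-]
After op 3 [order #3] limit_sell(price=97, qty=6): fills=none; bids=[#2:7@95] asks=[#3:6@97]
After op 4 [order #4] limit_sell(price=99, qty=6): fills=none; bids=[#2:7@95] asks=[#3:6@97 #4:6@99]
After op 5 [order #5] limit_buy(price=98, qty=7): fills=#5x#3:6@97; bids=[#5:1@98 #2:7@95] asks=[#4:6@99]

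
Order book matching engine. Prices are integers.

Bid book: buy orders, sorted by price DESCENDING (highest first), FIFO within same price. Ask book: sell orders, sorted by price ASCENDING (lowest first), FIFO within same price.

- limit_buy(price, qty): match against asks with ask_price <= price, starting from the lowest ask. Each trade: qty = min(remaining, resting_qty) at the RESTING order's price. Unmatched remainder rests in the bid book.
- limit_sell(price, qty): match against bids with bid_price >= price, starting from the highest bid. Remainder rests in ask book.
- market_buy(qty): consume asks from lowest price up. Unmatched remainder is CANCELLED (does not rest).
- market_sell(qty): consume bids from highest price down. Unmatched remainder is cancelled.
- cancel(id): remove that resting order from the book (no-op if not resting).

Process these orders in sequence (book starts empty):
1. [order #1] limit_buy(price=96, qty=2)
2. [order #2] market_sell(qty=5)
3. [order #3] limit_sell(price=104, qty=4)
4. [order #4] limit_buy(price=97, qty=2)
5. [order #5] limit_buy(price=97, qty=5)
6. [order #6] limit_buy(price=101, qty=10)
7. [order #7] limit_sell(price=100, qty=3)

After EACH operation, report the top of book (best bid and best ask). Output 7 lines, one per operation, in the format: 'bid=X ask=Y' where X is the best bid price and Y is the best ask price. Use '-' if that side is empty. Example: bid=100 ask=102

Answer: bid=96 ask=-
bid=- ask=-
bid=- ask=104
bid=97 ask=104
bid=97 ask=104
bid=101 ask=104
bid=101 ask=104

Derivation:
After op 1 [order #1] limit_buy(price=96, qty=2): fills=none; bids=[#1:2@96] asks=[-]
After op 2 [order #2] market_sell(qty=5): fills=#1x#2:2@96; bids=[-] asks=[-]
After op 3 [order #3] limit_sell(price=104, qty=4): fills=none; bids=[-] asks=[#3:4@104]
After op 4 [order #4] limit_buy(price=97, qty=2): fills=none; bids=[#4:2@97] asks=[#3:4@104]
After op 5 [order #5] limit_buy(price=97, qty=5): fills=none; bids=[#4:2@97 #5:5@97] asks=[#3:4@104]
After op 6 [order #6] limit_buy(price=101, qty=10): fills=none; bids=[#6:10@101 #4:2@97 #5:5@97] asks=[#3:4@104]
After op 7 [order #7] limit_sell(price=100, qty=3): fills=#6x#7:3@101; bids=[#6:7@101 #4:2@97 #5:5@97] asks=[#3:4@104]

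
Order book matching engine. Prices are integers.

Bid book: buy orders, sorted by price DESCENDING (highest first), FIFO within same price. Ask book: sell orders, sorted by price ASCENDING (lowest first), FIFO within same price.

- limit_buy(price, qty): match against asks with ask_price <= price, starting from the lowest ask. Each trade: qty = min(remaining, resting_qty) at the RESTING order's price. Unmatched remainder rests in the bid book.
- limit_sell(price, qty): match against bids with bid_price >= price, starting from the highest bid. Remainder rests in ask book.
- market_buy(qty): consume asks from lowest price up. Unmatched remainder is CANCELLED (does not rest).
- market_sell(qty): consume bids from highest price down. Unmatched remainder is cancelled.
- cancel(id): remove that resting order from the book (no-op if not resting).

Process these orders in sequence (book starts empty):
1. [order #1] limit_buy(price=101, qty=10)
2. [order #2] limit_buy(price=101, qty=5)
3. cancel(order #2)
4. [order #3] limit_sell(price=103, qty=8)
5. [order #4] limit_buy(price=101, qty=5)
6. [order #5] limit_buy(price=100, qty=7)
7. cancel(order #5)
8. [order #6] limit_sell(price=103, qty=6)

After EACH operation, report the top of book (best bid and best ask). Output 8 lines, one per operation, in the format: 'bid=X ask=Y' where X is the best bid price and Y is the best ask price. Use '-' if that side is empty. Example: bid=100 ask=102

After op 1 [order #1] limit_buy(price=101, qty=10): fills=none; bids=[#1:10@101] asks=[-]
After op 2 [order #2] limit_buy(price=101, qty=5): fills=none; bids=[#1:10@101 #2:5@101] asks=[-]
After op 3 cancel(order #2): fills=none; bids=[#1:10@101] asks=[-]
After op 4 [order #3] limit_sell(price=103, qty=8): fills=none; bids=[#1:10@101] asks=[#3:8@103]
After op 5 [order #4] limit_buy(price=101, qty=5): fills=none; bids=[#1:10@101 #4:5@101] asks=[#3:8@103]
After op 6 [order #5] limit_buy(price=100, qty=7): fills=none; bids=[#1:10@101 #4:5@101 #5:7@100] asks=[#3:8@103]
After op 7 cancel(order #5): fills=none; bids=[#1:10@101 #4:5@101] asks=[#3:8@103]
After op 8 [order #6] limit_sell(price=103, qty=6): fills=none; bids=[#1:10@101 #4:5@101] asks=[#3:8@103 #6:6@103]

Answer: bid=101 ask=-
bid=101 ask=-
bid=101 ask=-
bid=101 ask=103
bid=101 ask=103
bid=101 ask=103
bid=101 ask=103
bid=101 ask=103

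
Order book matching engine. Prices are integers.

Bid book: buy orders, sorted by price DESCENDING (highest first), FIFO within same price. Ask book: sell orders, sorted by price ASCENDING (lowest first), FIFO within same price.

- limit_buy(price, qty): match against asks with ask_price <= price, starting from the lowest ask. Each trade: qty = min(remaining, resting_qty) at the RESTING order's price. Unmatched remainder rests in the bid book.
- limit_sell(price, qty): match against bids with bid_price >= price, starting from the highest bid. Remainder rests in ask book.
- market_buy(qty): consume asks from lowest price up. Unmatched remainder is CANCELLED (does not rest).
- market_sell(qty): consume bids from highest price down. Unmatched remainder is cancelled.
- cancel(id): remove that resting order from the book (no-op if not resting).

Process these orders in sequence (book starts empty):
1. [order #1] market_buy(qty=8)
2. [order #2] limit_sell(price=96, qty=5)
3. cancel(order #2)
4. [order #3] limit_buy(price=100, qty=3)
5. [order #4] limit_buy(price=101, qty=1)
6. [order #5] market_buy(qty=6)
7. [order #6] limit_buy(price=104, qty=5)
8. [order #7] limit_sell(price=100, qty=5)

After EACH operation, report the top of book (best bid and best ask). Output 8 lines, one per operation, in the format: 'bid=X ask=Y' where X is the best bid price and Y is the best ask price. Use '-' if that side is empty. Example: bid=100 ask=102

After op 1 [order #1] market_buy(qty=8): fills=none; bids=[-] asks=[-]
After op 2 [order #2] limit_sell(price=96, qty=5): fills=none; bids=[-] asks=[#2:5@96]
After op 3 cancel(order #2): fills=none; bids=[-] asks=[-]
After op 4 [order #3] limit_buy(price=100, qty=3): fills=none; bids=[#3:3@100] asks=[-]
After op 5 [order #4] limit_buy(price=101, qty=1): fills=none; bids=[#4:1@101 #3:3@100] asks=[-]
After op 6 [order #5] market_buy(qty=6): fills=none; bids=[#4:1@101 #3:3@100] asks=[-]
After op 7 [order #6] limit_buy(price=104, qty=5): fills=none; bids=[#6:5@104 #4:1@101 #3:3@100] asks=[-]
After op 8 [order #7] limit_sell(price=100, qty=5): fills=#6x#7:5@104; bids=[#4:1@101 #3:3@100] asks=[-]

Answer: bid=- ask=-
bid=- ask=96
bid=- ask=-
bid=100 ask=-
bid=101 ask=-
bid=101 ask=-
bid=104 ask=-
bid=101 ask=-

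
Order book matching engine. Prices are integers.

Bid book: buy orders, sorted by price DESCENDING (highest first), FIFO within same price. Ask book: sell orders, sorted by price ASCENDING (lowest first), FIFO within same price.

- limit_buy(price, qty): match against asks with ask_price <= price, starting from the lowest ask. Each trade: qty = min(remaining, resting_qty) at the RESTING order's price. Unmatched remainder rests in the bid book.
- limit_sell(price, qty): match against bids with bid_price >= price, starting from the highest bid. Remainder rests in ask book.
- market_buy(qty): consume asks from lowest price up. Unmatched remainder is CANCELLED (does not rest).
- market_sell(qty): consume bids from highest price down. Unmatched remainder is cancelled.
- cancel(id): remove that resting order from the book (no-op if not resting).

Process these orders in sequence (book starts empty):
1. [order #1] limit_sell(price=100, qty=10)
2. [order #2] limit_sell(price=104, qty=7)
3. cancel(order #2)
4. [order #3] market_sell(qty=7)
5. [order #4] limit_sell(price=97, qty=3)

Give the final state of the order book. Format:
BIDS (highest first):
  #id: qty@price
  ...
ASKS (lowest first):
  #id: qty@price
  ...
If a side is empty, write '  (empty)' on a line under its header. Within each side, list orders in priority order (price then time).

After op 1 [order #1] limit_sell(price=100, qty=10): fills=none; bids=[-] asks=[#1:10@100]
After op 2 [order #2] limit_sell(price=104, qty=7): fills=none; bids=[-] asks=[#1:10@100 #2:7@104]
After op 3 cancel(order #2): fills=none; bids=[-] asks=[#1:10@100]
After op 4 [order #3] market_sell(qty=7): fills=none; bids=[-] asks=[#1:10@100]
After op 5 [order #4] limit_sell(price=97, qty=3): fills=none; bids=[-] asks=[#4:3@97 #1:10@100]

Answer: BIDS (highest first):
  (empty)
ASKS (lowest first):
  #4: 3@97
  #1: 10@100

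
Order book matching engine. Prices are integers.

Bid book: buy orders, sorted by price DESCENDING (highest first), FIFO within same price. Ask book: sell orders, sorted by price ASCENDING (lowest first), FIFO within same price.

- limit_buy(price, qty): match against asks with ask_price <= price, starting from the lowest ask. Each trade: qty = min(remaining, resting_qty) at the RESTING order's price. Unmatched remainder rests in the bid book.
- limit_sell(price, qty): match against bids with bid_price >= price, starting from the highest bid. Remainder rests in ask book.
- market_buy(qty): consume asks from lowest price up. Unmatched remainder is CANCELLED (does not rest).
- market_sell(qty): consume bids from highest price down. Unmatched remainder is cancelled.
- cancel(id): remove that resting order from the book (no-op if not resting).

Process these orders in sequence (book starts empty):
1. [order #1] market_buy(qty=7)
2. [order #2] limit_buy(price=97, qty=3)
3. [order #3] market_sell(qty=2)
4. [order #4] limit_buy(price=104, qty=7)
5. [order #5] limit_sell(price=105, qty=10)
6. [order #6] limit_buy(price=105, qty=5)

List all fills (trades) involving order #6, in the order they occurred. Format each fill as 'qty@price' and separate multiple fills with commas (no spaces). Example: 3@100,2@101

After op 1 [order #1] market_buy(qty=7): fills=none; bids=[-] asks=[-]
After op 2 [order #2] limit_buy(price=97, qty=3): fills=none; bids=[#2:3@97] asks=[-]
After op 3 [order #3] market_sell(qty=2): fills=#2x#3:2@97; bids=[#2:1@97] asks=[-]
After op 4 [order #4] limit_buy(price=104, qty=7): fills=none; bids=[#4:7@104 #2:1@97] asks=[-]
After op 5 [order #5] limit_sell(price=105, qty=10): fills=none; bids=[#4:7@104 #2:1@97] asks=[#5:10@105]
After op 6 [order #6] limit_buy(price=105, qty=5): fills=#6x#5:5@105; bids=[#4:7@104 #2:1@97] asks=[#5:5@105]

Answer: 5@105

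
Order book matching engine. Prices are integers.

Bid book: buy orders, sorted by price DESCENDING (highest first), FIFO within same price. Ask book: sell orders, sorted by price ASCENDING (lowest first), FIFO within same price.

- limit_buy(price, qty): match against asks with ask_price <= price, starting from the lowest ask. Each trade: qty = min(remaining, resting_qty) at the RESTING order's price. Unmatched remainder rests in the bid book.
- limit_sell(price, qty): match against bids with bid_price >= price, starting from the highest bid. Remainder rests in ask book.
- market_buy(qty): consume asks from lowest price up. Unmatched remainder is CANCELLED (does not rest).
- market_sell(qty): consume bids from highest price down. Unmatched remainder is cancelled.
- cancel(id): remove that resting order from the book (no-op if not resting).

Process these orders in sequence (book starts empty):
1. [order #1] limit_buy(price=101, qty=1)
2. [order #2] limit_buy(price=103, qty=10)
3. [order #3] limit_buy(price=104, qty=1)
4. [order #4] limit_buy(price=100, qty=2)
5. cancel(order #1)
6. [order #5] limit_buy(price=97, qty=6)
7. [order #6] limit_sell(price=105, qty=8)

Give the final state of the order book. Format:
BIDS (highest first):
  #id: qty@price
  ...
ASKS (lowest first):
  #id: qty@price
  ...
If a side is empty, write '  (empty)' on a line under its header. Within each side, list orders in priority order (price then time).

After op 1 [order #1] limit_buy(price=101, qty=1): fills=none; bids=[#1:1@101] asks=[-]
After op 2 [order #2] limit_buy(price=103, qty=10): fills=none; bids=[#2:10@103 #1:1@101] asks=[-]
After op 3 [order #3] limit_buy(price=104, qty=1): fills=none; bids=[#3:1@104 #2:10@103 #1:1@101] asks=[-]
After op 4 [order #4] limit_buy(price=100, qty=2): fills=none; bids=[#3:1@104 #2:10@103 #1:1@101 #4:2@100] asks=[-]
After op 5 cancel(order #1): fills=none; bids=[#3:1@104 #2:10@103 #4:2@100] asks=[-]
After op 6 [order #5] limit_buy(price=97, qty=6): fills=none; bids=[#3:1@104 #2:10@103 #4:2@100 #5:6@97] asks=[-]
After op 7 [order #6] limit_sell(price=105, qty=8): fills=none; bids=[#3:1@104 #2:10@103 #4:2@100 #5:6@97] asks=[#6:8@105]

Answer: BIDS (highest first):
  #3: 1@104
  #2: 10@103
  #4: 2@100
  #5: 6@97
ASKS (lowest first):
  #6: 8@105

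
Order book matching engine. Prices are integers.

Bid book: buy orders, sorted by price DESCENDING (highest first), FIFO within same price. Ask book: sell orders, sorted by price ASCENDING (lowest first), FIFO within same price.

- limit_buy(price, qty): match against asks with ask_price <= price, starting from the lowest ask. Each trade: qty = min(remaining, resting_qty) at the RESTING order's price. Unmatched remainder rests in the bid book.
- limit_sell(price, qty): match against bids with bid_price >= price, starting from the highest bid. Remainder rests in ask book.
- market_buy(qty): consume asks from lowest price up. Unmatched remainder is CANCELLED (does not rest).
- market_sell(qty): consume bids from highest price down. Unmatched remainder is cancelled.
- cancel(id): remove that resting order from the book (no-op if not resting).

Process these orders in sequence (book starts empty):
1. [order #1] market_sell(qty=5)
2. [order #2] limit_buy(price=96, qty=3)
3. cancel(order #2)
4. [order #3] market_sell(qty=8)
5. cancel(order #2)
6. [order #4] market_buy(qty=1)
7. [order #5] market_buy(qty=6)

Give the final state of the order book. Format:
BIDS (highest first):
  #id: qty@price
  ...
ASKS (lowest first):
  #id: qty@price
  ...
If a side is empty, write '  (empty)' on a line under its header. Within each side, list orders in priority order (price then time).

Answer: BIDS (highest first):
  (empty)
ASKS (lowest first):
  (empty)

Derivation:
After op 1 [order #1] market_sell(qty=5): fills=none; bids=[-] asks=[-]
After op 2 [order #2] limit_buy(price=96, qty=3): fills=none; bids=[#2:3@96] asks=[-]
After op 3 cancel(order #2): fills=none; bids=[-] asks=[-]
After op 4 [order #3] market_sell(qty=8): fills=none; bids=[-] asks=[-]
After op 5 cancel(order #2): fills=none; bids=[-] asks=[-]
After op 6 [order #4] market_buy(qty=1): fills=none; bids=[-] asks=[-]
After op 7 [order #5] market_buy(qty=6): fills=none; bids=[-] asks=[-]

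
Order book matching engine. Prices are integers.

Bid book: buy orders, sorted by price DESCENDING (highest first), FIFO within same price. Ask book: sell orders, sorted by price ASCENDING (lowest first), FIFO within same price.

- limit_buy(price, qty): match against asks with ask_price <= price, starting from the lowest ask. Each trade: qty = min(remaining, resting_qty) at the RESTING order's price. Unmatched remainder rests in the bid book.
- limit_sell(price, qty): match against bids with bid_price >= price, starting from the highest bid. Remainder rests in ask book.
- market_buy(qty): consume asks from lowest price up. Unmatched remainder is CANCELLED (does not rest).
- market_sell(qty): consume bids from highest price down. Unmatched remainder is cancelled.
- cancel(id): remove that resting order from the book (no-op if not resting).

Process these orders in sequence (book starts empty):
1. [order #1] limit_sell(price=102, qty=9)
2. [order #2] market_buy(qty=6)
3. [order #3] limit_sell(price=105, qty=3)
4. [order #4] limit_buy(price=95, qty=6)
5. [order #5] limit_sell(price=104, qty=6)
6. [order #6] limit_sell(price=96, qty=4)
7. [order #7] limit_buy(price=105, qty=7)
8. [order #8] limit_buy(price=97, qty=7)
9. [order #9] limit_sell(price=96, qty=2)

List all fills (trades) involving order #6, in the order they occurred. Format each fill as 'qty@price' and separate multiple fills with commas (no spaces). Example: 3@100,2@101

After op 1 [order #1] limit_sell(price=102, qty=9): fills=none; bids=[-] asks=[#1:9@102]
After op 2 [order #2] market_buy(qty=6): fills=#2x#1:6@102; bids=[-] asks=[#1:3@102]
After op 3 [order #3] limit_sell(price=105, qty=3): fills=none; bids=[-] asks=[#1:3@102 #3:3@105]
After op 4 [order #4] limit_buy(price=95, qty=6): fills=none; bids=[#4:6@95] asks=[#1:3@102 #3:3@105]
After op 5 [order #5] limit_sell(price=104, qty=6): fills=none; bids=[#4:6@95] asks=[#1:3@102 #5:6@104 #3:3@105]
After op 6 [order #6] limit_sell(price=96, qty=4): fills=none; bids=[#4:6@95] asks=[#6:4@96 #1:3@102 #5:6@104 #3:3@105]
After op 7 [order #7] limit_buy(price=105, qty=7): fills=#7x#6:4@96 #7x#1:3@102; bids=[#4:6@95] asks=[#5:6@104 #3:3@105]
After op 8 [order #8] limit_buy(price=97, qty=7): fills=none; bids=[#8:7@97 #4:6@95] asks=[#5:6@104 #3:3@105]
After op 9 [order #9] limit_sell(price=96, qty=2): fills=#8x#9:2@97; bids=[#8:5@97 #4:6@95] asks=[#5:6@104 #3:3@105]

Answer: 4@96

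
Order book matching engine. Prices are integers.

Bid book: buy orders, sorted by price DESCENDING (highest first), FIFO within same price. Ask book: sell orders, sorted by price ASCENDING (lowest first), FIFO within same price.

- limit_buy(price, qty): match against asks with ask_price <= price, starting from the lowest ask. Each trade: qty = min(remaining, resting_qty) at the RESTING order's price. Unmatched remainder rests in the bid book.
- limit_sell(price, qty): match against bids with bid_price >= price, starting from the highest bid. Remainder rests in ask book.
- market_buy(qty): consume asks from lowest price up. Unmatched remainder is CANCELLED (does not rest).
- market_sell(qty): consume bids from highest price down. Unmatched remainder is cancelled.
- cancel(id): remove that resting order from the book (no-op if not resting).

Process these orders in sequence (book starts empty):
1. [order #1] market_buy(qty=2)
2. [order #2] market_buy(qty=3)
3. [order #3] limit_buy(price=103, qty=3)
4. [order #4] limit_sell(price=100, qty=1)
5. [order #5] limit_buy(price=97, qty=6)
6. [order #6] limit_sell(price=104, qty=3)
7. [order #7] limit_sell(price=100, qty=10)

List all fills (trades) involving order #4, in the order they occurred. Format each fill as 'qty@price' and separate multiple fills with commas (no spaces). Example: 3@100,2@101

Answer: 1@103

Derivation:
After op 1 [order #1] market_buy(qty=2): fills=none; bids=[-] asks=[-]
After op 2 [order #2] market_buy(qty=3): fills=none; bids=[-] asks=[-]
After op 3 [order #3] limit_buy(price=103, qty=3): fills=none; bids=[#3:3@103] asks=[-]
After op 4 [order #4] limit_sell(price=100, qty=1): fills=#3x#4:1@103; bids=[#3:2@103] asks=[-]
After op 5 [order #5] limit_buy(price=97, qty=6): fills=none; bids=[#3:2@103 #5:6@97] asks=[-]
After op 6 [order #6] limit_sell(price=104, qty=3): fills=none; bids=[#3:2@103 #5:6@97] asks=[#6:3@104]
After op 7 [order #7] limit_sell(price=100, qty=10): fills=#3x#7:2@103; bids=[#5:6@97] asks=[#7:8@100 #6:3@104]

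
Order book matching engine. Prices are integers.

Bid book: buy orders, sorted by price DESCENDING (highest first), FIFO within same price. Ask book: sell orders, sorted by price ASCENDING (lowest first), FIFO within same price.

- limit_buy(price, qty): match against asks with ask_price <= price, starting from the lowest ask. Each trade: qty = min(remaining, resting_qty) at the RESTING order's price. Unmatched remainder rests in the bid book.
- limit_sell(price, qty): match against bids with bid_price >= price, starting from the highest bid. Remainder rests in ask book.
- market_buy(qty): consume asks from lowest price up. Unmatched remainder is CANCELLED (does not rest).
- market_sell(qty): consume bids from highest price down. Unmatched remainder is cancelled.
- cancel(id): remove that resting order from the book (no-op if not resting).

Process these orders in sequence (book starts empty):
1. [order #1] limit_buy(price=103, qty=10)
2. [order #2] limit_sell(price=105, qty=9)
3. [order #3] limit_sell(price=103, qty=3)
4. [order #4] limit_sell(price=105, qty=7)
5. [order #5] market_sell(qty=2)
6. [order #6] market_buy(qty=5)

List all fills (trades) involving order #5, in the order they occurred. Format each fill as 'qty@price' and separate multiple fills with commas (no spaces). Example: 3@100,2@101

Answer: 2@103

Derivation:
After op 1 [order #1] limit_buy(price=103, qty=10): fills=none; bids=[#1:10@103] asks=[-]
After op 2 [order #2] limit_sell(price=105, qty=9): fills=none; bids=[#1:10@103] asks=[#2:9@105]
After op 3 [order #3] limit_sell(price=103, qty=3): fills=#1x#3:3@103; bids=[#1:7@103] asks=[#2:9@105]
After op 4 [order #4] limit_sell(price=105, qty=7): fills=none; bids=[#1:7@103] asks=[#2:9@105 #4:7@105]
After op 5 [order #5] market_sell(qty=2): fills=#1x#5:2@103; bids=[#1:5@103] asks=[#2:9@105 #4:7@105]
After op 6 [order #6] market_buy(qty=5): fills=#6x#2:5@105; bids=[#1:5@103] asks=[#2:4@105 #4:7@105]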